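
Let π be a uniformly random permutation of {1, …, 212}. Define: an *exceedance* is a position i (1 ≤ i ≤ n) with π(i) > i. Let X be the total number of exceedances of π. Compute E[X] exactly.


Write X = Σ_{i=1}^{212} X_i, where X_i = 1_{π(i) > i}.
For each fixed i, π(i) is uniform over {1, …, 212} (marginal of a uniform permutation), so P[π(i) > i] = (n − i)/n. Summing: Σ_{i=1}^{212} (n − i)/n = (0 + 1 + … + 211)/212 = 212(212 − 1)/(2·212) = (212 − 1)/2.
Hence E[X] = Σ_{i=1}^{212} (212 − i)/212 = 211/2 ≈ 105.500000.

E[X] = 211/2 = 105.500000.


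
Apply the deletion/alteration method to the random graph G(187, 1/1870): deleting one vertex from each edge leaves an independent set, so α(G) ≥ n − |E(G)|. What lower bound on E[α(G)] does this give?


E[|E(G)|] = C(187, 2)·p = 17391 · (1/1870) = 93/10.
E[α(G)] ≥ n − E[|E(G)|] = 187 − 93/10 = 1777/10.
Numerically: ≈ 177.7000.
(This is only a lower bound; the true E[α(G)] may be larger.)

E[α(G)] ≥ 1777/10 ≈ 177.7000.


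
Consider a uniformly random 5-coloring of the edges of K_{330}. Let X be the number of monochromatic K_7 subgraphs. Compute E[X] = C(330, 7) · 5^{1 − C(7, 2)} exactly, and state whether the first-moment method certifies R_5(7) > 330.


E[X] = C(330, 7) · 5^{1 − 21} = 79313455049400 · 5^{−20} = 79313455049400/95367431640625.
As a reduced fraction: E[X] = 3172538201976/3814697265625 ≈ 0.8317.
Is E[X] < 1? YES.
Since E[X] < 1, there exists a 5-coloring of K_{330} with no monochromatic K_7; hence R_5(7) > 330.

E[X] = 3172538201976/3814697265625 ≈ 0.8317; E[X] < 1, so R_5(7) > 330.


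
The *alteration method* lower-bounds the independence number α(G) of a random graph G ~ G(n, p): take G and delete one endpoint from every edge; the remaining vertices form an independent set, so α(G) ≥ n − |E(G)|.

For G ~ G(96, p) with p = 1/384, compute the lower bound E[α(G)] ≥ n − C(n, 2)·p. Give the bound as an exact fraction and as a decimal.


E[|E(G)|] = C(96, 2)·p = 4560 · (1/384) = 95/8.
E[α(G)] ≥ n − E[|E(G)|] = 96 − 95/8 = 673/8.
Numerically: ≈ 84.125.
(This is only a lower bound; the true E[α(G)] may be larger.)

E[α(G)] ≥ 673/8 ≈ 84.125.


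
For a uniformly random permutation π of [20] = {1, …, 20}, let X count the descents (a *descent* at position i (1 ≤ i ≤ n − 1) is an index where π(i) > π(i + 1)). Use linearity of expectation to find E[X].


Write X = Σ X_I over i = 1, …, 19, with X_I the indicator of one descent.
There are 19 indicators.
For each fixed i, the pair (π(i), π(i+1)) is a uniformly random ordered pair of distinct values from {1, …, 20}; by symmetry P[π(i) > π(i+1)] = 1/2.
By linearity: E[X] = 19 · (1/2) = (20 − 1) · (1/2) = 19/2 ≈ 9.5000.

E[X] = 19/2 = 9.5000.


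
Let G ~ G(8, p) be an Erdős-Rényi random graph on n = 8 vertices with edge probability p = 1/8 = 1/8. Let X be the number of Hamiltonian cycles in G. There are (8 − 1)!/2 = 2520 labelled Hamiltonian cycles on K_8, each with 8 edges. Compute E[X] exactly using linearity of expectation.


K_8 has (8 − 1)!/2 = 2520 labelled Hamiltonian cycles.
For each such Hamiltonian cycle H, let X_H = 1 if all 8 edges of H are present in G. Then P[X_H = 1] = p^{8} = (1/8)^{8} = 1/16777216.
By linearity: E[X] = Σ_H E[X_H] = 2520 · p^{8} = 2520 · 1/16777216 = 315/2097152.
Numerically: E[X] ≈ 0.000150204.

E[X] = 2520 · (1/8)^{8} = 315/2097152 ≈ 0.000150204.


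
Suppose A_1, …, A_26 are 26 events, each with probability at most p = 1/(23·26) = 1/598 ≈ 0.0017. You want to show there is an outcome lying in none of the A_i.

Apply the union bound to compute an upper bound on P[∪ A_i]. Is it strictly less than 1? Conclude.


Union bound: P[∪_{i=1}^{26} A_i] ≤ Σ_i P[A_i] ≤ 26·p = 26·(1/598) = 1/23.
Numerically: 1/23 ≈ 0.0435.
Is 1/23 < 1? YES.
Since P[∪ A_i] ≤ 1/23 < 1, the complement has P[∩ A_i^c] ≥ 1 − 1/23 = 22/23 > 0, so some outcome avoids every A_i.

26·p = 1/23 ≈ 0.0435; existence CERTIFIED by the union bound.


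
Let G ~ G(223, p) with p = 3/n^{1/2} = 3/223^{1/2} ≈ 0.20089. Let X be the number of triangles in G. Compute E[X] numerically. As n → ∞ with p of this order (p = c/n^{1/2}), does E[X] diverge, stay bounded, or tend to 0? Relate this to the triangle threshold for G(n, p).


Number of potential triangles: C(223, 3) = 1823471.
Each occurs with probability p³ ≈ (0.20089)³ ≈ 8.1078643e-03.
By linearity: E[X] = C(223, 3)·p³ ≈ 1823471 · 8.1078643e-03 ≈ 14784.45536.
Since α = 1/2 < 1, p = c/n^{1/2} ≫ 1/n is above the triangle threshold p ~ 1/n. Asymptotically E[X] ~ (c³/6)·n^{3(1−α)} = (3³/6)·n^{1.5} → ∞; triangles are abundant w.h.p.

E[X] ≈ 14784.45536; in regime p = Θ(1/n^{1/2}) E[X] diverges (above the triangle threshold p ~ 1/n).


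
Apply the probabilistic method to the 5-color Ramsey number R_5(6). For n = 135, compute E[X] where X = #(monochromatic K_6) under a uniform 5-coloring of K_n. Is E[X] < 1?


E[X] = C(135, 6) · 5^{1 − 15} = 7511839335 · 5^{−14} = 7511839335/6103515625.
As a reduced fraction: E[X] = 1502367867/1220703125 ≈ 1.2307398.
Is E[X] < 1? NO.
Since E[X] ≥ 1, the first-moment bound is inconclusive at n = 135; it does NOT by itself certify R_5(6) > 135.

E[X] = 1502367867/1220703125 ≈ 1.2307398; E[X] ≥ 1; first-moment method inconclusive here.


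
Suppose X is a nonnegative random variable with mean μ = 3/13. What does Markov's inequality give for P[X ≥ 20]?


μ = E[X] = 3/13, a = 20.
Markov: P[X ≥ 20] ≤ μ/a = (3/13)/20 = 3/260.
Numerically: ≈ 0.012.
(Since a = 20 > μ = 0.231, the bound 3/260 is < 1 and informative.)

P[X ≥ 20] ≤ 3/260 ≈ 0.012.


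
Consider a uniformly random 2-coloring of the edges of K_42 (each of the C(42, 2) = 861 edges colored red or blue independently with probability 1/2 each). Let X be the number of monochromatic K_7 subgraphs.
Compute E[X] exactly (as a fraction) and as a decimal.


Let X = Σ_S X_S over the C(42, 7) = 26978328 subsets S of size 7, where X_S = 1 if the K_7 on S is monochromatic.
For a fixed S, the K_7 on S has C(7, 2) = 21 edges. P[all 21 edges red] = (1/2)^21, and likewise for blue, so P[monochromatic] = 2·(1/2)^21 = 2^{1 − 21} = 1/1048576.
Summing: E[X] = C(42, 7) · 2^{1 − 21} = 26978328 · 1/1048576 = 3372291/131072.
Numerically: E[X] ≈ 25.72854.

E[X] = C(42,7)·2^(1−C(7,2)) = 3372291/131072 ≈ 25.72854.


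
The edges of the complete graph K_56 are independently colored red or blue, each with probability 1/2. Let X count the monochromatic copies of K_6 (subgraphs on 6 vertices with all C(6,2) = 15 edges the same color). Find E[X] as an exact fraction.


Let X = Σ_S X_S over the C(56, 6) = 32468436 subsets S of size 6, where X_S = 1 if the K_6 on S is monochromatic.
For a fixed S, the K_6 on S has C(6, 2) = 15 edges. P[all 15 edges red] = (1/2)^15, and likewise for blue, so P[monochromatic] = 2·(1/2)^15 = 2^{1 − 15} = 1/16384.
By linearity: E[X] = C(56, 6) · 2^{1 − 15} = 32468436 · 1/16384 = 8117109/4096.
Numerically: E[X] ≈ 1981.716064.

E[X] = C(56,6)·2^(1−C(6,2)) = 8117109/4096 ≈ 1981.716064.


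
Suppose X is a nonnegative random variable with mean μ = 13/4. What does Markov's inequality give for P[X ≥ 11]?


μ = E[X] = 13/4, a = 11.
Markov: P[X ≥ 11] ≤ μ/a = (13/4)/11 = 13/44.
Numerically: ≈ 0.295.
(Since a = 11 > μ = 3.250, the bound 13/44 is < 1 and informative.)

P[X ≥ 11] ≤ 13/44 ≈ 0.295.


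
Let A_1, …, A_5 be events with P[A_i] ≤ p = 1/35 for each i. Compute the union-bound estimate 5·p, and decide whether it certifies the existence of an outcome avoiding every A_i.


Union bound: P[∪_{i=1}^{5} A_i] ≤ Σ_i P[A_i] ≤ 5·p = 5·(1/35) = 1/7.
Numerically: 1/7 ≈ 0.1428571.
Is 1/7 < 1? YES.
Since P[∪ A_i] ≤ 1/7 < 1, the complement has P[∩ A_i^c] ≥ 1 − 1/7 = 6/7 > 0, so some outcome avoids every A_i.

5·p = 1/7 ≈ 0.1428571; existence CERTIFIED by the union bound.


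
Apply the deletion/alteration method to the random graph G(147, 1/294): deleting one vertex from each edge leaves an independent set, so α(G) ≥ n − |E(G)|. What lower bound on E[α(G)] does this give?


E[|E(G)|] = C(147, 2)·p = 10731 · (1/294) = 73/2.
E[α(G)] ≥ n − E[|E(G)|] = 147 − 73/2 = 221/2.
Numerically: ≈ 110.5000.
(This is only a lower bound; the true E[α(G)] may be larger.)

E[α(G)] ≥ 221/2 ≈ 110.5000.


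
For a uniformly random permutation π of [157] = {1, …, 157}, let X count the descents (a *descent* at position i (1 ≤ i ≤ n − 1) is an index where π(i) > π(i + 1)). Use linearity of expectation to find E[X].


Write X = Σ X_I over i = 1, …, 156, with X_I the indicator of one descent.
There are 156 indicators.
For each fixed i, the pair (π(i), π(i+1)) is a uniformly random ordered pair of distinct values from {1, …, 157}; by symmetry P[π(i) > π(i+1)] = 1/2.
By linearity: E[X] = 156 · (1/2) = (157 − 1) · (1/2) = 78 ≈ 78.000000.

E[X] = 78 = 78.000000.


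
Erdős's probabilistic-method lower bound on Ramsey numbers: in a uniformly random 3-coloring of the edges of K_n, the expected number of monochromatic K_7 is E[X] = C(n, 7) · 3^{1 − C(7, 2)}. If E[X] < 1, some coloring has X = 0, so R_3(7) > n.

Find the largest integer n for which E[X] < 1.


We need C(n, 7) · 3^{1 − 21} < 1, i.e. C(n, 7) < 3^{21 − 1} = 3486784401.
Check values of n near the boundary:
  n = 80: C(80, 7) = 3176716400; 3176716400 < 3486784401? YES
  n = 81: C(81, 7) = 3477216600; 3477216600 < 3486784401? YES
  n = 82: C(82, 7) = 3801756816; 3801756816 < 3486784401? NO
  n = 83: C(83, 7) = 4151918628; 4151918628 < 3486784401? NO
The largest n with C(n, 7) < 3486784401 is n = 81 (where E[X] = 42928600/43046721 ≈ 0.9972560). Hence R_3(7) > 81, i.e. R_3(7) ≥ 82.

Largest n = 81; hence R_3(7) > 81.


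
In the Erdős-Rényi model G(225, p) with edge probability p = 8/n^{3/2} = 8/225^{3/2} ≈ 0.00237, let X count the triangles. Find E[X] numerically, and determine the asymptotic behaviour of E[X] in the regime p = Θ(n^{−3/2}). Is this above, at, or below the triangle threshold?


Number of potential triangles: C(225, 3) = 1873200.
Each occurs with probability p³ ≈ (0.00237)³ ≈ 1.331829e-08.
By linearity: E[X] = C(225, 3)·p³ ≈ 1873200 · 1.331829e-08 ≈ 0.0249.
Since α = 3/2 > 1, p = c/n^{3/2} = o(1/n) is below the triangle threshold p ~ 1/n. Asymptotically E[X] ~ (c³/6)·n^{3(1−α)} = (8³/6)·n^{-1.5} → 0, so by Markov's inequality G has no triangles w.h.p.

E[X] ≈ 0.0249; in regime p = Θ(1/n^{3/2}) E[X] tends to 0 (below the triangle threshold p ~ 1/n).


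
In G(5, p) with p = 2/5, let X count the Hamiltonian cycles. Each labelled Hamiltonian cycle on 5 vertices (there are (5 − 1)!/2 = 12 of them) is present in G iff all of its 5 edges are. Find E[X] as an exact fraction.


K_5 has (5 − 1)!/2 = 12 labelled Hamiltonian cycles.
For each such Hamiltonian cycle H, let X_H = 1 if all 5 edges of H are present in G. Then P[X_H = 1] = p^{5} = (2/5)^{5} = 32/3125.
By linearity: E[X] = Σ_H E[X_H] = 12 · p^{5} = 12 · 32/3125 = 384/3125.
Numerically: E[X] ≈ 0.12288.

E[X] = 12 · (2/5)^{5} = 384/3125 ≈ 0.12288.


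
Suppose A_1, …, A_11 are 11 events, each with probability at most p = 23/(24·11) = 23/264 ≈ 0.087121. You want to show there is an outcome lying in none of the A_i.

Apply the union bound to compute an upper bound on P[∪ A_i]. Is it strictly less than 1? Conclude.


Union bound: P[∪_{i=1}^{11} A_i] ≤ Σ_i P[A_i] ≤ 11·p = 11·(23/264) = 23/24.
Numerically: 23/24 ≈ 0.958333.
Is 23/24 < 1? YES.
Since P[∪ A_i] ≤ 23/24 < 1, the complement has P[∩ A_i^c] ≥ 1 − 23/24 = 1/24 > 0, so some outcome avoids every A_i.

11·p = 23/24 ≈ 0.958333; existence CERTIFIED by the union bound.


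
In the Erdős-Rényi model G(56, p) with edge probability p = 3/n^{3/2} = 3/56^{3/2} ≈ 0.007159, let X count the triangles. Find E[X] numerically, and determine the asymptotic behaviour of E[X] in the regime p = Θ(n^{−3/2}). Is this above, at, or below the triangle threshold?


Number of potential triangles: C(56, 3) = 27720.
Each occurs with probability p³ ≈ (0.007159)³ ≈ 3.668746e-07.
By linearity: E[X] = C(56, 3)·p³ ≈ 27720 · 3.668746e-07 ≈ 0.0102.
Since α = 3/2 > 1, p = c/n^{3/2} = o(1/n) is below the triangle threshold p ~ 1/n. Asymptotically E[X] ~ (c³/6)·n^{3(1−α)} = (3³/6)·n^{-1.5} → 0, so by Markov's inequality G has no triangles w.h.p.

E[X] ≈ 0.0102; in regime p = Θ(1/n^{3/2}) E[X] tends to 0 (below the triangle threshold p ~ 1/n).


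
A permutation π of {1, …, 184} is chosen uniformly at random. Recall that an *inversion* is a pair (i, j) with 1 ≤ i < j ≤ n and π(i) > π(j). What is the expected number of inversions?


Write X = Σ X_I over the C(184, 2) = 16836 pairs i < j, with X_I the indicator of one inversion.
There are 16836 indicators.
For each fixed pair i < j, the values π(i) and π(j) are two distinct elements of {1, …, 184} in uniformly random order; by symmetry P[π(i) > π(j)] = 1/2.
By linearity: E[X] = 16836 · (1/2) = C(184, 2) · (1/2) = 16836/2 = 8418 ≈ 8418.000000.

E[X] = 8418 = 8418.000000.


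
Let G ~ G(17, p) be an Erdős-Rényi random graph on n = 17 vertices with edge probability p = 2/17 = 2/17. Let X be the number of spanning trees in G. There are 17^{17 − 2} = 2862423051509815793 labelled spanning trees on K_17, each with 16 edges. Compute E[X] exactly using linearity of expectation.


K_17 has 17^{17 − 2} = 2862423051509815793 labelled spanning trees.
For each such spanning tree H, let X_H = 1 if all 16 edges of H are present in G. Then P[X_H = 1] = p^{16} = (2/17)^{16} = 65536/48661191875666868481.
By linearity of expectation: E[X] = Σ_H E[X_H] = 2862423051509815793 · p^{16} = 2862423051509815793 · 65536/48661191875666868481 = 65536/17.
Numerically: E[X] ≈ 3.86e+03.

E[X] = 2862423051509815793 · (2/17)^{16} = 65536/17 ≈ 3.86e+03.


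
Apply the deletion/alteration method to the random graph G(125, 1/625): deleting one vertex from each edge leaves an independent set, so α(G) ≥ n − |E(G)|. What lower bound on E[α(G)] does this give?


E[|E(G)|] = C(125, 2)·p = 7750 · (1/625) = 62/5.
E[α(G)] ≥ n − E[|E(G)|] = 125 − 62/5 = 563/5.
Numerically: ≈ 112.600000.
(This is only a lower bound; the true E[α(G)] may be larger.)

E[α(G)] ≥ 563/5 ≈ 112.600000.


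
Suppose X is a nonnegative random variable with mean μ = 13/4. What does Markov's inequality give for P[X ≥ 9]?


μ = E[X] = 13/4, a = 9.
Markov: P[X ≥ 9] ≤ μ/a = (13/4)/9 = 13/36.
Numerically: ≈ 0.36111.
(Since a = 9 > μ = 3.25000, the bound 13/36 is < 1 and informative.)

P[X ≥ 9] ≤ 13/36 ≈ 0.36111.


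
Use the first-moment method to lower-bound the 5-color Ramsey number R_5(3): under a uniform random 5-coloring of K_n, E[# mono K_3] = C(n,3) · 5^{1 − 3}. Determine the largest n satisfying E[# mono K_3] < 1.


We need C(n, 3) · 5^{1 − 3} < 1, i.e. C(n, 3) < 5^{3 − 1} = 25.
Check values of n near the boundary:
  n = 5: C(5, 3) = 10; 10 < 25? YES
  n = 6: C(6, 3) = 20; 20 < 25? YES
  n = 7: C(7, 3) = 35; 35 < 25? NO
  n = 8: C(8, 3) = 56; 56 < 25? NO
  n = 9: C(9, 3) = 84; 84 < 25? NO
The largest n with C(n, 3) < 25 is n = 6 (where E[X] = 4/5 ≈ 0.8000000). Hence R_5(3) > 6, i.e. R_5(3) ≥ 7.

Largest n = 6; hence R_5(3) > 6.


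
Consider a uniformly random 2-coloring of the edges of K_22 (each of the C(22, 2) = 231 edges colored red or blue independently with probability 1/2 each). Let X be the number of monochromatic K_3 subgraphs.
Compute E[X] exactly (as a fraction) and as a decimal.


Let X = Σ_S X_S over the C(22, 3) = 1540 subsets S of size 3, where X_S = 1 if the K_3 on S is monochromatic.
For a fixed S, the K_3 on S has C(3, 2) = 3 edges. P[all 3 edges red] = (1/2)^3, and likewise for blue, so P[monochromatic] = 2·(1/2)^3 = 2^{1 − 3} = 1/4.
By linearity: E[X] = C(22, 3) · 2^{1 − 3} = 1540 · 1/4 = 385.
Numerically: E[X] ≈ 385.000000.

E[X] = C(22,3)·2^(1−C(3,2)) = 385 ≈ 385.000000.


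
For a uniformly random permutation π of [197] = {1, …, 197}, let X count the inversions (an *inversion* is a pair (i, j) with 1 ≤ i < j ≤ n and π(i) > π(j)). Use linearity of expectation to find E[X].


Write X = Σ X_I over the C(197, 2) = 19306 pairs i < j, with X_I the indicator of one inversion.
There are 19306 indicators.
For each fixed pair i < j, the values π(i) and π(j) are two distinct elements of {1, …, 197} in uniformly random order; by symmetry P[π(i) > π(j)] = 1/2.
By linearity: E[X] = 19306 · (1/2) = C(197, 2) · (1/2) = 19306/2 = 9653 ≈ 9653.00000.

E[X] = 9653 = 9653.00000.


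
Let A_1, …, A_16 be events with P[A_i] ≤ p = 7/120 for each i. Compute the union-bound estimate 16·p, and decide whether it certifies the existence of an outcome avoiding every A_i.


Union bound: P[∪_{i=1}^{16} A_i] ≤ Σ_i P[A_i] ≤ 16·p = 16·(7/120) = 14/15.
Numerically: 14/15 ≈ 0.933333.
Is 14/15 < 1? YES.
Since P[∪ A_i] ≤ 14/15 < 1, the complement has P[∩ A_i^c] ≥ 1 − 14/15 = 1/15 > 0, so some outcome avoids every A_i.

16·p = 14/15 ≈ 0.933333; existence CERTIFIED by the union bound.


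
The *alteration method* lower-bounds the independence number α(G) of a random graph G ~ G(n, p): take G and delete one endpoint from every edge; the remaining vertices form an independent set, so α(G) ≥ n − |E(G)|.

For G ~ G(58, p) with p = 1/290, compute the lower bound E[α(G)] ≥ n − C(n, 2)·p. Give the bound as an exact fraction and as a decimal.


E[|E(G)|] = C(58, 2)·p = 1653 · (1/290) = 57/10.
E[α(G)] ≥ n − E[|E(G)|] = 58 − 57/10 = 523/10.
Numerically: ≈ 52.300.
(This is only a lower bound; the true E[α(G)] may be larger.)

E[α(G)] ≥ 523/10 ≈ 52.300.


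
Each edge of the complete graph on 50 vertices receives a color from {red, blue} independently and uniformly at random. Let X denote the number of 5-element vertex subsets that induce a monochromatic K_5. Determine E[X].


Let X = Σ_S X_S over the C(50, 5) = 2118760 subsets S of size 5, where X_S = 1 if the K_5 on S is monochromatic.
For a fixed S, the K_5 on S has C(5, 2) = 10 edges. P[all 10 edges red] = (1/2)^10, and likewise for blue, so P[monochromatic] = 2·(1/2)^10 = 2^{1 − 10} = 1/512.
By linearity of expectation: E[X] = C(50, 5) · 2^{1 − 10} = 2118760 · 1/512 = 264845/64.
Numerically: E[X] ≈ 4138.203125.

E[X] = C(50,5)·2^(1−C(5,2)) = 264845/64 ≈ 4138.203125.


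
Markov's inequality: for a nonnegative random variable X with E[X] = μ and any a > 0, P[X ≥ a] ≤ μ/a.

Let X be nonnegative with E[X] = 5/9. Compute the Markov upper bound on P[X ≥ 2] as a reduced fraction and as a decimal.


μ = E[X] = 5/9, a = 2.
Markov: P[X ≥ 2] ≤ μ/a = (5/9)/2 = 5/18.
Numerically: ≈ 0.27778.
(Since a = 2 > μ = 0.55556, the bound 5/18 is < 1 and informative.)

P[X ≥ 2] ≤ 5/18 ≈ 0.27778.


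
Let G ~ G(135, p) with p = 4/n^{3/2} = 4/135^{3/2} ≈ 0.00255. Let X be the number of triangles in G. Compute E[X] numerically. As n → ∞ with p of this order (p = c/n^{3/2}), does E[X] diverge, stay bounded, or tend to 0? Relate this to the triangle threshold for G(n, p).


Number of potential triangles: C(135, 3) = 400995.
Each occurs with probability p³ ≈ (0.00255)³ ≈ 1.658357e-08.
By linearity: E[X] = C(135, 3)·p³ ≈ 400995 · 1.658357e-08 ≈ 0.0066.
Since α = 3/2 > 1, p = c/n^{3/2} = o(1/n) is below the triangle threshold p ~ 1/n. Asymptotically E[X] ~ (c³/6)·n^{3(1−α)} = (4³/6)·n^{-1.5} → 0, so by Markov's inequality G has no triangles w.h.p.

E[X] ≈ 0.0066; in regime p = Θ(1/n^{3/2}) E[X] tends to 0 (below the triangle threshold p ~ 1/n).


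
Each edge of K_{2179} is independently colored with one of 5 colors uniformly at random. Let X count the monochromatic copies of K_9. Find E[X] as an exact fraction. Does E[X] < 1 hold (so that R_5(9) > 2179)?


E[X] = C(2179, 9) · 5^{1 − 36} = 3001701930880099538508560 · 5^{−35} = 3001701930880099538508560/2910383045673370361328125.
As a reduced fraction: E[X] = 600340386176019907701712/582076609134674072265625 ≈ 1.03138.
Is E[X] < 1? NO.
Since E[X] ≥ 1, the first-moment bound is inconclusive at n = 2179; it does NOT by itself certify R_5(9) > 2179.

E[X] = 600340386176019907701712/582076609134674072265625 ≈ 1.03138; E[X] ≥ 1; first-moment method inconclusive here.


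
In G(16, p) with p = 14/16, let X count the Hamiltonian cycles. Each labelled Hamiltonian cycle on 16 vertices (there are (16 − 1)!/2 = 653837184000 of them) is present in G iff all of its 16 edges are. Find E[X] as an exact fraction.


K_16 has (16 − 1)!/2 = 653837184000 labelled Hamiltonian cycles.
For each such Hamiltonian cycle H, let X_H = 1 if all 16 edges of H are present in G. Then P[X_H = 1] = p^{16} = (7/8)^{16} = 33232930569601/281474976710656.
By linearity of expectation: E[X] = Σ_H E[X_H] = 653837184000 · p^{16} = 653837184000 · 33232930569601/281474976710656 = 21219654042671322112875/274877906944.
Numerically: E[X] ≈ 7.7197e+10.

E[X] = 653837184000 · (7/8)^{16} = 21219654042671322112875/274877906944 ≈ 7.7197e+10.


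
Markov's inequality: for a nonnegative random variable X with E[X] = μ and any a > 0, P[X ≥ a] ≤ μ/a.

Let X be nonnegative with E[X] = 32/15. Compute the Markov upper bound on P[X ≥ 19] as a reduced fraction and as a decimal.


μ = E[X] = 32/15, a = 19.
Markov: P[X ≥ 19] ≤ μ/a = (32/15)/19 = 32/285.
Numerically: ≈ 0.11228.
(Since a = 19 > μ = 2.13333, the bound 32/285 is < 1 and informative.)

P[X ≥ 19] ≤ 32/285 ≈ 0.11228.


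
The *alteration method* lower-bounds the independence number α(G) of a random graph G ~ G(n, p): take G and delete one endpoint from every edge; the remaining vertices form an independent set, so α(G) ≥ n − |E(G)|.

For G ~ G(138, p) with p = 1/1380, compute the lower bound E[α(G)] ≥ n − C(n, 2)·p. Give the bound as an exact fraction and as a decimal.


E[|E(G)|] = C(138, 2)·p = 9453 · (1/1380) = 137/20.
E[α(G)] ≥ n − E[|E(G)|] = 138 − 137/20 = 2623/20.
Numerically: ≈ 131.15000.
(This is only a lower bound; the true E[α(G)] may be larger.)

E[α(G)] ≥ 2623/20 ≈ 131.15000.


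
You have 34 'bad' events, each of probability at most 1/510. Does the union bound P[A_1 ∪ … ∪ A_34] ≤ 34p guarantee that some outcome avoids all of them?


Union bound: P[∪_{i=1}^{34} A_i] ≤ Σ_i P[A_i] ≤ 34·p = 34·(1/510) = 1/15.
Numerically: 1/15 ≈ 0.066667.
Is 1/15 < 1? YES.
Since P[∪ A_i] ≤ 1/15 < 1, the complement has P[∩ A_i^c] ≥ 1 − 1/15 = 14/15 > 0, so some outcome avoids every A_i.

34·p = 1/15 ≈ 0.066667; existence CERTIFIED by the union bound.


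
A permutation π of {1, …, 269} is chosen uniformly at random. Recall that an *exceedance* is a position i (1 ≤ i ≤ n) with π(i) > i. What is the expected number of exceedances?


Write X = Σ_{i=1}^{269} X_i, where X_i = 1_{π(i) > i}.
For each fixed i, π(i) is uniform over {1, …, 269} (marginal of a uniform permutation), so P[π(i) > i] = (n − i)/n. Summing: Σ_{i=1}^{269} (n − i)/n = (0 + 1 + … + 268)/269 = 269(269 − 1)/(2·269) = (269 − 1)/2.
Hence E[X] = Σ_{i=1}^{269} (269 − i)/269 = 134 ≈ 134.000.

E[X] = 134 = 134.000.


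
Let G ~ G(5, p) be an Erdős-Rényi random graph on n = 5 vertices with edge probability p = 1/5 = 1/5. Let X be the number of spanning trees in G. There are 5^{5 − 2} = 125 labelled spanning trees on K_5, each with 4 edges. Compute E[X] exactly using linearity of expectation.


K_5 has 5^{5 − 2} = 125 labelled spanning trees.
For each such spanning tree H, let X_H = 1 if all 4 edges of H are present in G. Then P[X_H = 1] = p^{4} = (1/5)^{4} = 1/625.
By linearity: E[X] = Σ_H E[X_H] = 125 · p^{4} = 125 · 1/625 = 1/5.
Numerically: E[X] ≈ 0.2.

E[X] = 125 · (1/5)^{4} = 1/5 ≈ 0.2.


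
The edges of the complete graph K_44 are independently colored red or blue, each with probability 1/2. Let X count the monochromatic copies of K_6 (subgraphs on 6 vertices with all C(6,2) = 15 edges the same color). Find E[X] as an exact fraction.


Let X = Σ_S X_S over the C(44, 6) = 7059052 subsets S of size 6, where X_S = 1 if the K_6 on S is monochromatic.
For a fixed S, the K_6 on S has C(6, 2) = 15 edges. P[all 15 edges red] = (1/2)^15, and likewise for blue, so P[monochromatic] = 2·(1/2)^15 = 2^{1 − 15} = 1/16384.
By linearity of expectation: E[X] = C(44, 6) · 2^{1 − 15} = 7059052 · 1/16384 = 1764763/4096.
Numerically: E[X] ≈ 430.85034.

E[X] = C(44,6)·2^(1−C(6,2)) = 1764763/4096 ≈ 430.85034.


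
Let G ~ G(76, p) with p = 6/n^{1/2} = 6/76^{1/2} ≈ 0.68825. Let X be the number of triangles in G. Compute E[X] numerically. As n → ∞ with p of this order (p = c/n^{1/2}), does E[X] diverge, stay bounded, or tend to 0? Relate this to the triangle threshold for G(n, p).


Number of potential triangles: C(76, 3) = 70300.
Each occurs with probability p³ ≈ (0.68825)³ ≈ 3.2601183e-01.
By linearity: E[X] = C(76, 3)·p³ ≈ 70300 · 3.2601183e-01 ≈ 22918.63181.
Since α = 1/2 < 1, p = c/n^{1/2} ≫ 1/n is above the triangle threshold p ~ 1/n. Asymptotically E[X] ~ (c³/6)·n^{3(1−α)} = (6³/6)·n^{1.5} → ∞; triangles are abundant w.h.p.

E[X] ≈ 22918.63181; in regime p = Θ(1/n^{1/2}) E[X] diverges (above the triangle threshold p ~ 1/n).


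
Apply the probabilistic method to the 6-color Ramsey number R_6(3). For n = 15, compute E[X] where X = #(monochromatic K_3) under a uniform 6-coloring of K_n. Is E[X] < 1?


E[X] = C(15, 3) · 6^{1 − 3} = 455 · 6^{−2} = 455/36.
As a reduced fraction: E[X] = 455/36 ≈ 12.6388889.
Is E[X] < 1? NO.
Since E[X] ≥ 1, the first-moment bound is inconclusive at n = 15; it does NOT by itself certify R_6(3) > 15.

E[X] = 455/36 ≈ 12.6388889; E[X] ≥ 1; first-moment method inconclusive here.


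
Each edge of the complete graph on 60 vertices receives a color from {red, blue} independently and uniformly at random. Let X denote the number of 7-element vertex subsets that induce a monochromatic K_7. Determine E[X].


Let X = Σ_S X_S over the C(60, 7) = 386206920 subsets S of size 7, where X_S = 1 if the K_7 on S is monochromatic.
For a fixed S, the K_7 on S has C(7, 2) = 21 edges. P[all 21 edges red] = (1/2)^21, and likewise for blue, so P[monochromatic] = 2·(1/2)^21 = 2^{1 − 21} = 1/1048576.
By linearity: E[X] = C(60, 7) · 2^{1 − 21} = 386206920 · 1/1048576 = 48275865/131072.
Numerically: E[X] ≈ 368.31562.

E[X] = C(60,7)·2^(1−C(7,2)) = 48275865/131072 ≈ 368.31562.


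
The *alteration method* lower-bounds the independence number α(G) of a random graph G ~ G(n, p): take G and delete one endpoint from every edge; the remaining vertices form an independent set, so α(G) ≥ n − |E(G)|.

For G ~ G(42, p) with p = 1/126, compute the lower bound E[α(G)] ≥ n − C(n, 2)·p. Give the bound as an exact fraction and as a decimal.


E[|E(G)|] = C(42, 2)·p = 861 · (1/126) = 41/6.
E[α(G)] ≥ n − E[|E(G)|] = 42 − 41/6 = 211/6.
Numerically: ≈ 35.167.
(This is only a lower bound; the true E[α(G)] may be larger.)

E[α(G)] ≥ 211/6 ≈ 35.167.


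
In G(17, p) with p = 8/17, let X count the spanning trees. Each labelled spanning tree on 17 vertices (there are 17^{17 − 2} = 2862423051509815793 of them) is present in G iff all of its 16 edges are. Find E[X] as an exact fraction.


K_17 has 17^{17 − 2} = 2862423051509815793 labelled spanning trees.
For each such spanning tree H, let X_H = 1 if all 16 edges of H are present in G. Then P[X_H = 1] = p^{16} = (8/17)^{16} = 281474976710656/48661191875666868481.
By linearity: E[X] = Σ_H E[X_H] = 2862423051509815793 · p^{16} = 2862423051509815793 · 281474976710656/48661191875666868481 = 281474976710656/17.
Numerically: E[X] ≈ 1.6557e+13.

E[X] = 2862423051509815793 · (8/17)^{16} = 281474976710656/17 ≈ 1.6557e+13.


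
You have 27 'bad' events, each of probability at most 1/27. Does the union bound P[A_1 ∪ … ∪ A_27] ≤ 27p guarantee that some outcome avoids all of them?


Union bound: P[∪_{i=1}^{27} A_i] ≤ Σ_i P[A_i] ≤ 27·p = 27·(1/27) = 1.
Numerically: 1 ≈ 1.00000.
Is 1 < 1? NO.
Since the bound 1 is ≥ 1, the union bound is uninformative here; it does NOT by itself certify existence.

27·p = 1 ≈ 1.00000; existence NOT certified by the union bound.


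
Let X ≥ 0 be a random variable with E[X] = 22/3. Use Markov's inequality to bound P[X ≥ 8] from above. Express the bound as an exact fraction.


μ = E[X] = 22/3, a = 8.
Markov: P[X ≥ 8] ≤ μ/a = (22/3)/8 = 11/12.
Numerically: ≈ 0.917.
(Since a = 8 > μ = 7.333, the bound 11/12 is < 1 and informative.)

P[X ≥ 8] ≤ 11/12 ≈ 0.917.


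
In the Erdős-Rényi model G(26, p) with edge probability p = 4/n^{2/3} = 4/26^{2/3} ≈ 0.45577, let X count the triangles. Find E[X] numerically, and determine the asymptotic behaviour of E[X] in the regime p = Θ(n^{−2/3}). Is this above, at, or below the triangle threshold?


Number of potential triangles: C(26, 3) = 2600.
Each occurs with probability p³ ≈ (0.45577)³ ≈ 9.4674556e-02.
By linearity: E[X] = C(26, 3)·p³ ≈ 2600 · 9.4674556e-02 ≈ 246.15385.
Since α = 2/3 < 1, p = c/n^{2/3} ≫ 1/n is above the triangle threshold p ~ 1/n. Asymptotically E[X] ~ (c³/6)·n^{3(1−α)} = (4³/6)·n^{1} → ∞; triangles are abundant w.h.p.

E[X] ≈ 246.15385; in regime p = Θ(1/n^{2/3}) E[X] diverges (above the triangle threshold p ~ 1/n).


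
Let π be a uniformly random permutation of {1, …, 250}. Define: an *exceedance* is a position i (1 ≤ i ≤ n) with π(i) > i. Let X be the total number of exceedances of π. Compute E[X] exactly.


Write X = Σ_{i=1}^{250} X_i, where X_i = 1_{π(i) > i}.
For each fixed i, π(i) is uniform over {1, …, 250} (marginal of a uniform permutation), so P[π(i) > i] = (n − i)/n. Summing: Σ_{i=1}^{250} (n − i)/n = (0 + 1 + … + 249)/250 = 250(250 − 1)/(2·250) = (250 − 1)/2.
Hence E[X] = Σ_{i=1}^{250} (250 − i)/250 = 249/2 ≈ 124.500000.

E[X] = 249/2 = 124.500000.


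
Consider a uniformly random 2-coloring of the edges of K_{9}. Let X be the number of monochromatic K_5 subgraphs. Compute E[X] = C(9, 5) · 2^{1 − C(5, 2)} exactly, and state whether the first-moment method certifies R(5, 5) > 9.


E[X] = C(9, 5) · 2^{1 − 10} = 126 · 2^{−9} = 126/512.
As a reduced fraction: E[X] = 63/256 ≈ 0.246094.
Is E[X] < 1? YES.
Since E[X] < 1, there exists a 2-coloring of K_{9} with no monochromatic K_5; hence R(5, 5) > 9.

E[X] = 63/256 ≈ 0.246094; E[X] < 1, so R(5, 5) > 9.


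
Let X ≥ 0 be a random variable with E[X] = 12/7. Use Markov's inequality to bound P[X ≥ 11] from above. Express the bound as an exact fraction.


μ = E[X] = 12/7, a = 11.
Markov: P[X ≥ 11] ≤ μ/a = (12/7)/11 = 12/77.
Numerically: ≈ 0.155844.
(Since a = 11 > μ = 1.714286, the bound 12/77 is < 1 and informative.)

P[X ≥ 11] ≤ 12/77 ≈ 0.155844.


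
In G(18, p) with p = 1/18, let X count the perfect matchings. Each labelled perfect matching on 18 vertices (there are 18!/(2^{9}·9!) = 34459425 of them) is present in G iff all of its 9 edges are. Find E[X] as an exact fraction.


K_18 has 18!/(2^{9}·9!) = 34459425 labelled perfect matchings.
For each such perfect matching H, let X_H = 1 if all 9 edges of H are present in G. Then P[X_H = 1] = p^{9} = (1/18)^{9} = 1/198359290368.
By linearity of expectation: E[X] = Σ_H E[X_H] = 34459425 · p^{9} = 34459425 · 1/198359290368 = 425425/2448880128.
Numerically: E[X] ≈ 0.000174.

E[X] = 34459425 · (1/18)^{9} = 425425/2448880128 ≈ 0.000174.


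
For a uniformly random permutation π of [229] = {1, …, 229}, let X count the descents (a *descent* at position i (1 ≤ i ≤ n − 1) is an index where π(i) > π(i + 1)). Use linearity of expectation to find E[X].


Write X = Σ X_I over i = 1, …, 228, with X_I the indicator of one descent.
There are 228 indicators.
For each fixed i, the pair (π(i), π(i+1)) is a uniformly random ordered pair of distinct values from {1, …, 229}; by symmetry P[π(i) > π(i+1)] = 1/2.
By linearity: E[X] = 228 · (1/2) = (229 − 1) · (1/2) = 114 ≈ 114.000.

E[X] = 114 = 114.000.


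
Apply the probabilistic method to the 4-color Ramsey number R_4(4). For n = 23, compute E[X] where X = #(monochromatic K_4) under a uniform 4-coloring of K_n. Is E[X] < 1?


E[X] = C(23, 4) · 4^{1 − 6} = 8855 · 4^{−5} = 8855/1024.
As a reduced fraction: E[X] = 8855/1024 ≈ 8.6475.
Is E[X] < 1? NO.
Since E[X] ≥ 1, the first-moment bound is inconclusive at n = 23; it does NOT by itself certify R_4(4) > 23.

E[X] = 8855/1024 ≈ 8.6475; E[X] ≥ 1; first-moment method inconclusive here.


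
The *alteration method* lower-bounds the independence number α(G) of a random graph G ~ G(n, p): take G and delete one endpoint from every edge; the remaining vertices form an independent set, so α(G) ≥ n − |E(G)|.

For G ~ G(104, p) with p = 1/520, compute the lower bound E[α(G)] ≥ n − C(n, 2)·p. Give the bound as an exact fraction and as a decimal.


E[|E(G)|] = C(104, 2)·p = 5356 · (1/520) = 103/10.
E[α(G)] ≥ n − E[|E(G)|] = 104 − 103/10 = 937/10.
Numerically: ≈ 93.700.
(This is only a lower bound; the true E[α(G)] may be larger.)

E[α(G)] ≥ 937/10 ≈ 93.700.


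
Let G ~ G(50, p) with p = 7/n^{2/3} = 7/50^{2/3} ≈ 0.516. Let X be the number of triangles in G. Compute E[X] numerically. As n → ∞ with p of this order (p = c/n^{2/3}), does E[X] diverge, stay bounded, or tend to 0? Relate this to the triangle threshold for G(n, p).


Number of potential triangles: C(50, 3) = 19600.
Each occurs with probability p³ ≈ (0.516)³ ≈ 1.37200e-01.
By linearity: E[X] = C(50, 3)·p³ ≈ 19600 · 1.37200e-01 ≈ 2689.120.
Since α = 2/3 < 1, p = c/n^{2/3} ≫ 1/n is above the triangle threshold p ~ 1/n. Asymptotically E[X] ~ (c³/6)·n^{3(1−α)} = (7³/6)·n^{1} → ∞; triangles are abundant w.h.p.

E[X] ≈ 2689.120; in regime p = Θ(1/n^{2/3}) E[X] diverges (above the triangle threshold p ~ 1/n).


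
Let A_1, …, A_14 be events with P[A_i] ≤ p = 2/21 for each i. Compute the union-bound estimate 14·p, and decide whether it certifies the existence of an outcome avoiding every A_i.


Union bound: P[∪_{i=1}^{14} A_i] ≤ Σ_i P[A_i] ≤ 14·p = 14·(2/21) = 4/3.
Numerically: 4/3 ≈ 1.333333.
Is 4/3 < 1? NO.
Since the bound 4/3 is ≥ 1, the union bound is uninformative here; it does NOT by itself certify existence.

14·p = 4/3 ≈ 1.333333; existence NOT certified by the union bound.


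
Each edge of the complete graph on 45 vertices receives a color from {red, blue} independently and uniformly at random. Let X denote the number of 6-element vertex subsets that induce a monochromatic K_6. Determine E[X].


Let X = Σ_S X_S over the C(45, 6) = 8145060 subsets S of size 6, where X_S = 1 if the K_6 on S is monochromatic.
For a fixed S, the K_6 on S has C(6, 2) = 15 edges. P[all 15 edges red] = (1/2)^15, and likewise for blue, so P[monochromatic] = 2·(1/2)^15 = 2^{1 − 15} = 1/16384.
By linearity of expectation: E[X] = C(45, 6) · 2^{1 − 15} = 8145060 · 1/16384 = 2036265/4096.
Numerically: E[X] ≈ 497.135.

E[X] = C(45,6)·2^(1−C(6,2)) = 2036265/4096 ≈ 497.135.


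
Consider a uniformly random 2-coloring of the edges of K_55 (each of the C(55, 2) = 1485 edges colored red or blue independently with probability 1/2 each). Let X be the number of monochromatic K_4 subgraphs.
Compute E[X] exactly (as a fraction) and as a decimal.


Let X = Σ_S X_S over the C(55, 4) = 341055 subsets S of size 4, where X_S = 1 if the K_4 on S is monochromatic.
For a fixed S, the K_4 on S has C(4, 2) = 6 edges. P[all 6 edges red] = (1/2)^6, and likewise for blue, so P[monochromatic] = 2·(1/2)^6 = 2^{1 − 6} = 1/32.
By linearity: E[X] = C(55, 4) · 2^{1 − 6} = 341055 · 1/32 = 341055/32.
Numerically: E[X] ≈ 10657.969.

E[X] = C(55,4)·2^(1−C(4,2)) = 341055/32 ≈ 10657.969.


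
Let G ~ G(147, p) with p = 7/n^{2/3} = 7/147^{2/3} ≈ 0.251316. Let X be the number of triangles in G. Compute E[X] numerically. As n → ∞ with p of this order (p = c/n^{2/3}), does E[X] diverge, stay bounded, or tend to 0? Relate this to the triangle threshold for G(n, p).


Number of potential triangles: C(147, 3) = 518665.
Each occurs with probability p³ ≈ (0.251316)³ ≈ 1.58730159e-02.
By linearity: E[X] = C(147, 3)·p³ ≈ 518665 · 1.58730159e-02 ≈ 8232.777778.
Since α = 2/3 < 1, p = c/n^{2/3} ≫ 1/n is above the triangle threshold p ~ 1/n. Asymptotically E[X] ~ (c³/6)·n^{3(1−α)} = (7³/6)·n^{1} → ∞; triangles are abundant w.h.p.

E[X] ≈ 8232.777778; in regime p = Θ(1/n^{2/3}) E[X] diverges (above the triangle threshold p ~ 1/n).


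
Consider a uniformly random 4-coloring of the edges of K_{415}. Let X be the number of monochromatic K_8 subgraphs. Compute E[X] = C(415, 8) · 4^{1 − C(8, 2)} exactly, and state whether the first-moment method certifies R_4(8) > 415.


E[X] = C(415, 8) · 4^{1 − 28} = 20388455694719685 · 4^{−27} = 20388455694719685/18014398509481984.
As a reduced fraction: E[X] = 20388455694719685/18014398509481984 ≈ 1.13179.
Is E[X] < 1? NO.
Since E[X] ≥ 1, the first-moment bound is inconclusive at n = 415; it does NOT by itself certify R_4(8) > 415.

E[X] = 20388455694719685/18014398509481984 ≈ 1.13179; E[X] ≥ 1; first-moment method inconclusive here.


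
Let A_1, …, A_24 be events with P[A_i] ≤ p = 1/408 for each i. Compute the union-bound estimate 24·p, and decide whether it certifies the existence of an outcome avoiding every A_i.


Union bound: P[∪_{i=1}^{24} A_i] ≤ Σ_i P[A_i] ≤ 24·p = 24·(1/408) = 1/17.
Numerically: 1/17 ≈ 0.05882.
Is 1/17 < 1? YES.
Since P[∪ A_i] ≤ 1/17 < 1, the complement has P[∩ A_i^c] ≥ 1 − 1/17 = 16/17 > 0, so some outcome avoids every A_i.

24·p = 1/17 ≈ 0.05882; existence CERTIFIED by the union bound.


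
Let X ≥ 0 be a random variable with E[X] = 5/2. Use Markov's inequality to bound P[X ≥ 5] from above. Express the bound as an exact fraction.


μ = E[X] = 5/2, a = 5.
Markov: P[X ≥ 5] ≤ μ/a = (5/2)/5 = 1/2.
Numerically: ≈ 0.50000.
(Since a = 5 > μ = 2.50000, the bound 1/2 is < 1 and informative.)

P[X ≥ 5] ≤ 1/2 ≈ 0.50000.


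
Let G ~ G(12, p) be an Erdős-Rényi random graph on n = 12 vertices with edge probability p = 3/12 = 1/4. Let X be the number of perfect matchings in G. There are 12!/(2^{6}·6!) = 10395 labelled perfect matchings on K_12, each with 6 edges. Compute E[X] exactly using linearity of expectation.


K_12 has 12!/(2^{6}·6!) = 10395 labelled perfect matchings.
For each such perfect matching H, let X_H = 1 if all 6 edges of H are present in G. Then P[X_H = 1] = p^{6} = (1/4)^{6} = 1/4096.
By linearity: E[X] = Σ_H E[X_H] = 10395 · p^{6} = 10395 · 1/4096 = 10395/4096.
Numerically: E[X] ≈ 2.53784.

E[X] = 10395 · (1/4)^{6} = 10395/4096 ≈ 2.53784.


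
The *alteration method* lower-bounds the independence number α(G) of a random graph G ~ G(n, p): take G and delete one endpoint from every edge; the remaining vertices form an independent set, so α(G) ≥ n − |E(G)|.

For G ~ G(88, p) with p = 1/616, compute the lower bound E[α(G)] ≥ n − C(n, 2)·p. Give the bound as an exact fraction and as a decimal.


E[|E(G)|] = C(88, 2)·p = 3828 · (1/616) = 87/14.
E[α(G)] ≥ n − E[|E(G)|] = 88 − 87/14 = 1145/14.
Numerically: ≈ 81.786.
(This is only a lower bound; the true E[α(G)] may be larger.)

E[α(G)] ≥ 1145/14 ≈ 81.786.


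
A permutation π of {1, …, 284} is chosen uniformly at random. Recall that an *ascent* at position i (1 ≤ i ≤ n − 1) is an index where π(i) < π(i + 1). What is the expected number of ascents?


Write X = Σ X_I over i = 1, …, 283, with X_I the indicator of one ascent.
There are 283 indicators.
For each fixed i, the pair (π(i), π(i+1)) is a uniformly random ordered pair of distinct values from {1, …, 284}; by symmetry P[π(i) < π(i+1)] = 1/2.
By linearity: E[X] = 283 · (1/2) = (284 − 1) · (1/2) = 283/2 ≈ 141.50000.

E[X] = 283/2 = 141.50000.
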